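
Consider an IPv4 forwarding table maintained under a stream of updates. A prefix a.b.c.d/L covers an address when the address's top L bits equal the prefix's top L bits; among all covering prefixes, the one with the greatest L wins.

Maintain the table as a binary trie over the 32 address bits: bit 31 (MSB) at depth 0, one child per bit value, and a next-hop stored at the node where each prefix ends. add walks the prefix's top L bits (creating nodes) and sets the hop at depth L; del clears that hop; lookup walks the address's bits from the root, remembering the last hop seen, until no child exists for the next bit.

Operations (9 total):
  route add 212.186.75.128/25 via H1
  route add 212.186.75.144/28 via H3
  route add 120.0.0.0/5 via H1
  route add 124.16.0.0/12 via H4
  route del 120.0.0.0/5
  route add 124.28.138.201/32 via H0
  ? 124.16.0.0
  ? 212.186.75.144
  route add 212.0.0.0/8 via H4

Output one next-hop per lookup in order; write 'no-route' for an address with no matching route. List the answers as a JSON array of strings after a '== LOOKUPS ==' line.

Apply in order:
  add 212.186.75.128/25 -> H1 at depth 25
  add 212.186.75.144/28 -> H3 at depth 28
  add 120.0.0.0/5 -> H1 at depth 5
  add 124.16.0.0/12 -> H4 at depth 12
  del 120.0.0.0/5 (clear depth 5)
  add 124.28.138.201/32 -> H0 at depth 32
  Q 124.16.0.0: descend 011111000001 ; hops seen [H4] ; pick H4
  Q 212.186.75.144: descend 1101010010111010010010111001 ; hops seen [H1,H3] ; pick H3
  add 212.0.0.0/8 -> H4 at depth 8

== LOOKUPS ==
["H4","H3"]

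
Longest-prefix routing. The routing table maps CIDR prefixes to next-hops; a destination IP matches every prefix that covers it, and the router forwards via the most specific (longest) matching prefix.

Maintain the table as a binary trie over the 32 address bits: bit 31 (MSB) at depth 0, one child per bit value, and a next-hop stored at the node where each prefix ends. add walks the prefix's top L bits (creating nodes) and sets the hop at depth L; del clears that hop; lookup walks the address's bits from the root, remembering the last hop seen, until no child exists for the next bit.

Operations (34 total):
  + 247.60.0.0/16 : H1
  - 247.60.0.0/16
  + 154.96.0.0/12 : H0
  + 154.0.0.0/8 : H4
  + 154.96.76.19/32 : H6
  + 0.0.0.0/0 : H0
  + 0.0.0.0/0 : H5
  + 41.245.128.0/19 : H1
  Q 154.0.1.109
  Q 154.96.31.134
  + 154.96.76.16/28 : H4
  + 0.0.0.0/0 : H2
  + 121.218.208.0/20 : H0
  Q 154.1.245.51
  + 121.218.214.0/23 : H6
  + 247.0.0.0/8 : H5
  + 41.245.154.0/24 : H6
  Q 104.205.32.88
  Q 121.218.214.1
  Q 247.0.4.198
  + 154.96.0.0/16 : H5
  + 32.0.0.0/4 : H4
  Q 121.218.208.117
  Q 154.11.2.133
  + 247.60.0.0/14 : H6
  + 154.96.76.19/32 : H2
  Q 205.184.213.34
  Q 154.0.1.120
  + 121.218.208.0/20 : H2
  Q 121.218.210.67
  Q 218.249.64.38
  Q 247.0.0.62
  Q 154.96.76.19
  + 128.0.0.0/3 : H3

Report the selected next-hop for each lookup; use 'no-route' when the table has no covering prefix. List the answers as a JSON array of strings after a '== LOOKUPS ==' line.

Process each operation:
  add 247.60.0.0/16 -> H1 at depth 16
  - 247.60.0.0/16 clear@16
  add 154.96.0.0/12 -> H0 at depth 12
  add 154.0.0.0/8 -> H4 at depth 8
  add 154.96.76.19/32 -> H6 at depth 32
  add 0.0.0.0/0 -> H0 at depth 0
  add 0.0.0.0/0 -> H5 at depth 0
  add 41.245.128.0/19 -> H1 at depth 19
  ? 154.0.1.109  path d0:H5→d1:-→d2:-→d3:-→d4:-→d5:-→d6:-→d7:-→d8:H4→d9:-  best=H4
  ? 154.96.31.134  path d0:H5→d1:-→d2:-→d3:-→d4:-→d5:-→d6:-→d7:-→d8:H4→d9:-→d10:-→d11:-→d12:H0→d13:-→d14:-→d15:-→d16:-→d17:-  best=H0
  add 154.96.76.16/28 -> H4 at depth 28
  add 0.0.0.0/0 -> H2 at depth 0
  add 121.218.208.0/20 -> H0 at depth 20
  ? 154.1.245.51  path d0:H2→d1:-→d2:-→d3:-→d4:-→d5:-→d6:-→d7:-→d8:H4→d9:-  best=H4
  add 121.218.214.0/23 -> H6 at depth 23
  add 247.0.0.0/8 -> H5 at depth 8
  add 41.245.154.0/24 -> H6 at depth 24
  ? 104.205.32.88  path d0:H2→d1:-→d2:-→d3:-  best=H2
  ? 121.218.214.1  path d0:H2→d1:-→d2:-→d3:-→d4:-→d5:-→d6:-→d7:-→d8:-→d9:-→d10:-→d11:-→d12:-→d13:-→d14:-→d15:-→d16:-→d17:-→d18:-→d19:-→d20:H0→d21:-→d22:-→d23:H6  best=H6
  ? 247.0.4.198  path d0:H2→d1:-→d2:-→d3:-→d4:-→d5:-→d6:-→d7:-→d8:H5→d9:-→d10:-  best=H5
  add 154.96.0.0/16 -> H5 at depth 16
  add 32.0.0.0/4 -> H4 at depth 4
  ? 121.218.208.117  path d0:H2→d1:-→d2:-→d3:-→d4:-→d5:-→d6:-→d7:-→d8:-→d9:-→d10:-→d11:-→d12:-→d13:-→d14:-→d15:-→d16:-→d17:-→d18:-→d19:-→d20:H0→d21:-  best=H0
  ? 154.11.2.133  path d0:H2→d1:-→d2:-→d3:-→d4:-→d5:-→d6:-→d7:-→d8:H4→d9:-  best=H4
  add 247.60.0.0/14 -> H6 at depth 14
  add 154.96.76.19/32 -> H2 at depth 32
  ? 205.184.213.34  path d0:H2→d1:-→d2:-  best=H2
  ? 154.0.1.120  path d0:H2→d1:-→d2:-→d3:-→d4:-→d5:-→d6:-→d7:-→d8:H4→d9:-  best=H4
  add 121.218.208.0/20 -> H2 at depth 20
  ? 121.218.210.67  path d0:H2→d1:-→d2:-→d3:-→d4:-→d5:-→d6:-→d7:-→d8:-→d9:-→d10:-→d11:-→d12:-→d13:-→d14:-→d15:-→d16:-→d17:-→d18:-→d19:-→d20:H2→d21:-  best=H2
  ? 218.249.64.38  path d0:H2→d1:-→d2:-  best=H2
  ? 247.0.0.62  path d0:H2→d1:-→d2:-→d3:-→d4:-→d5:-→d6:-→d7:-→d8:H5→d9:-→d10:-  best=H5
  ? 154.96.76.19  path d0:H2→d1:-→d2:-→d3:-→d4:-→d5:-→d6:-→d7:-→d8:H4→d9:-→d10:-→d11:-→d12:H0→d13:-→d14:-→d15:-→d16:H5→d17:-→d18:-→d19:-→d20:-→d21:-→d22:-→d23:-→d24:-→d25:-→d26:-→d27:-→d28:H4→d29:-→d30:-→d31:-→d32:H2  best=H2
  add 128.0.0.0/3 -> H3 at depth 3

== LOOKUPS ==
["H4","H0","H4","H2","H6","H5","H0","H4","H2","H4","H2","H2","H5","H2"]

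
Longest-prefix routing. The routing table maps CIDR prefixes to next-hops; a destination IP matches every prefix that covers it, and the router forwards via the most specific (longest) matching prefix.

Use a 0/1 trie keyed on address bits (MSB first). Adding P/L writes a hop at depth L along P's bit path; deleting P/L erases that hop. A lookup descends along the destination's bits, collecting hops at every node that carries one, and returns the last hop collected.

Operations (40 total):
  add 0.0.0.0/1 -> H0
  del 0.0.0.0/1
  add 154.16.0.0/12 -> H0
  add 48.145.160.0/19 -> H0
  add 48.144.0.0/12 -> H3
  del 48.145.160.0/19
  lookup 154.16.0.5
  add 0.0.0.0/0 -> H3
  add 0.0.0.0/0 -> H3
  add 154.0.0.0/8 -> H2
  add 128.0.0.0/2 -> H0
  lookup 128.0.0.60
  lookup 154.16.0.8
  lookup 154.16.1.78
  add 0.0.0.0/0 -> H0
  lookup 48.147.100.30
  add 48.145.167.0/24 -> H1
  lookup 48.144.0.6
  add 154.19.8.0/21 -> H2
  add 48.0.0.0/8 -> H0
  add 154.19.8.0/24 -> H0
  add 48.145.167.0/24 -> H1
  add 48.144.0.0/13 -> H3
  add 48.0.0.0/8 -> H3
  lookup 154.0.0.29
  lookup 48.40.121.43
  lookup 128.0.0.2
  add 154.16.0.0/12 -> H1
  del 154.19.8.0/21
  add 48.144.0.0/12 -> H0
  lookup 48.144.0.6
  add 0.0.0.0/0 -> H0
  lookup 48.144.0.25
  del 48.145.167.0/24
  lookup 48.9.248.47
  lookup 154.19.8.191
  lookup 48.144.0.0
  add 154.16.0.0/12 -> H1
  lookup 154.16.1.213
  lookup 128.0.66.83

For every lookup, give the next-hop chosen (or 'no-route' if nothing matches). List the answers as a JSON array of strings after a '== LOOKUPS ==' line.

Process each operation:
  add 0.0.0.0/1 -> H0 at depth 1
  del 0.0.0.0/1 (clear depth 1)
  add 154.16.0.0/12 -> H0 at depth 12
  add 48.145.160.0/19 -> H0 at depth 19
  add 48.144.0.0/12 -> H3 at depth 12
  del 48.145.160.0/19 (clear depth 19)
  ? 154.16.0.5  path d0:-→d1:-→d2:-→d3:-→d4:-→d5:-→d6:-→d7:-→d8:-→d9:-→d10:-→d11:-→d12:H0  best=H0
  add 0.0.0.0/0 -> H3 at depth 0
  add 0.0.0.0/0 -> H3 at depth 0
  add 154.0.0.0/8 -> H2 at depth 8
  add 128.0.0.0/2 -> H0 at depth 2
  ? 128.0.0.60  path d0:H3→d1:-→d2:H0→d3:-  best=H0
  ? 154.16.0.8  path d0:H3→d1:-→d2:H0→d3:-→d4:-→d5:-→d6:-→d7:-→d8:H2→d9:-→d10:-→d11:-→d12:H0  best=H0
  ? 154.16.1.78  path d0:H3→d1:-→d2:H0→d3:-→d4:-→d5:-→d6:-→d7:-→d8:H2→d9:-→d10:-→d11:-→d12:H0  best=H0
  add 0.0.0.0/0 -> H0 at depth 0
  ? 48.147.100.30  path d0:H0→d1:-→d2:-→d3:-→d4:-→d5:-→d6:-→d7:-→d8:-→d9:-→d10:-→d11:-→d12:H3→d13:-→d14:-  best=H3
  add 48.145.167.0/24 -> H1 at depth 24
  ? 48.144.0.6  path d0:H0→d1:-→d2:-→d3:-→d4:-→d5:-→d6:-→d7:-→d8:-→d9:-→d10:-→d11:-→d12:H3→d13:-→d14:-→d15:-  best=H3
  add 154.19.8.0/21 -> H2 at depth 21
  add 48.0.0.0/8 -> H0 at depth 8
  add 154.19.8.0/24 -> H0 at depth 24
  add 48.145.167.0/24 -> H1 at depth 24
  add 48.144.0.0/13 -> H3 at depth 13
  add 48.0.0.0/8 -> H3 at depth 8
  ? 154.0.0.29  path d0:H0→d1:-→d2:H0→d3:-→d4:-→d5:-→d6:-→d7:-→d8:H2→d9:-→d10:-→d11:-  best=H2
  ? 48.40.121.43  path d0:H0→d1:-→d2:-→d3:-→d4:-→d5:-→d6:-→d7:-→d8:H3  best=H3
  ? 128.0.0.2  path d0:H0→d1:-→d2:H0→d3:-  best=H0
  add 154.16.0.0/12 -> H1 at depth 12
  del 154.19.8.0/21 (clear depth 21)
  add 48.144.0.0/12 -> H0 at depth 12
  ? 48.144.0.6  path d0:H0→d1:-→d2:-→d3:-→d4:-→d5:-→d6:-→d7:-→d8:H3→d9:-→d10:-→d11:-→d12:H0→d13:H3→d14:-→d15:-  best=H3
  add 0.0.0.0/0 -> H0 at depth 0
  ? 48.144.0.25  path d0:H0→d1:-→d2:-→d3:-→d4:-→d5:-→d6:-→d7:-→d8:H3→d9:-→d10:-→d11:-→d12:H0→d13:H3→d14:-→d15:-  best=H3
  del 48.145.167.0/24 (clear depth 24)
  ? 48.9.248.47  path d0:H0→d1:-→d2:-→d3:-→d4:-→d5:-→d6:-→d7:-→d8:H3  best=H3
  ? 154.19.8.191  path d0:H0→d1:-→d2:H0→d3:-→d4:-→d5:-→d6:-→d7:-→d8:H2→d9:-→d10:-→d11:-→d12:H1→d13:-→d14:-→d15:-→d16:-→d17:-→d18:-→d19:-→d20:-→d21:-→d22:-→d23:-→d24:H0  best=H0
  ? 48.144.0.0  path d0:H0→d1:-→d2:-→d3:-→d4:-→d5:-→d6:-→d7:-→d8:H3→d9:-→d10:-→d11:-→d12:H0→d13:H3→d14:-→d15:-  best=H3
  add 154.16.0.0/12 -> H1 at depth 12
  ? 154.16.1.213  path d0:H0→d1:-→d2:H0→d3:-→d4:-→d5:-→d6:-→d7:-→d8:H2→d9:-→d10:-→d11:-→d12:H1→d13:-→d14:-  best=H1
  ? 128.0.66.83  path d0:H0→d1:-→d2:H0→d3:-  best=H0

== LOOKUPS ==
["H0","H0","H0","H0","H3","H3","H2","H3","H0","H3","H3","H3","H0","H3","H1","H0"]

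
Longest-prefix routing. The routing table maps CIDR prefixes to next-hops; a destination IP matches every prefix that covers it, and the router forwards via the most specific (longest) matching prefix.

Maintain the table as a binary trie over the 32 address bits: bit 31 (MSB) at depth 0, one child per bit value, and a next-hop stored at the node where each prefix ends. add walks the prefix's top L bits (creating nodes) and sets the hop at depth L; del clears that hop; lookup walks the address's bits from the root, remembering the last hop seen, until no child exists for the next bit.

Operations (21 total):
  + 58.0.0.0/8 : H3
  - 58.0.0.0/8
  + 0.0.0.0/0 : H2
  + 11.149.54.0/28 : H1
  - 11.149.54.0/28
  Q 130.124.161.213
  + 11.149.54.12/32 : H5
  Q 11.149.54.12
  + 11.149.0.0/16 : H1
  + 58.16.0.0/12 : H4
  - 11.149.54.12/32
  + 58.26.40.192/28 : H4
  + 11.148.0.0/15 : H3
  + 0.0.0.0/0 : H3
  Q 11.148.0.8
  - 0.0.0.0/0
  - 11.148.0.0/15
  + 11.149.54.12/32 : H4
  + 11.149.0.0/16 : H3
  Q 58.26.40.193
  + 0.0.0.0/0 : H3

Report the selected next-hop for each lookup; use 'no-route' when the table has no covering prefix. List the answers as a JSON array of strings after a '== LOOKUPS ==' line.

Process each operation:
  + 58.0.0.0/8 (H3) depth=8
  - 58.0.0.0/8 clear@8
  + 0.0.0.0/0 (H2) depth=0
  + 11.149.54.0/28 (H1) depth=28
  - 11.149.54.0/28 clear@28
  Q 130.124.161.213: descend ε ; hops seen [H2] ; pick H2
  + 11.149.54.12/32 (H5) depth=32
  Q 11.149.54.12: descend 00001011100101010011011000001100 ; hops seen [H2,H5] ; pick H5
  + 11.149.0.0/16 (H1) depth=16
  + 58.16.0.0/12 (H4) depth=12
  - 11.149.54.12/32 clear@32
  + 58.26.40.192/28 (H4) depth=28
  + 11.148.0.0/15 (H3) depth=15
  + 0.0.0.0/0 (H3) depth=0
  Q 11.148.0.8: descend 000010111001010 ; hops seen [H3,H3] ; pick H3
  - 0.0.0.0/0 clear@0
  - 11.148.0.0/15 clear@15
  + 11.149.54.12/32 (H4) depth=32
  + 11.149.0.0/16 (H3) depth=16
  Q 58.26.40.193: descend 0011101000011010001010001100 ; hops seen [H4,H4] ; pick H4
  + 0.0.0.0/0 (H3) depth=0

== LOOKUPS ==
["H2","H5","H3","H4"]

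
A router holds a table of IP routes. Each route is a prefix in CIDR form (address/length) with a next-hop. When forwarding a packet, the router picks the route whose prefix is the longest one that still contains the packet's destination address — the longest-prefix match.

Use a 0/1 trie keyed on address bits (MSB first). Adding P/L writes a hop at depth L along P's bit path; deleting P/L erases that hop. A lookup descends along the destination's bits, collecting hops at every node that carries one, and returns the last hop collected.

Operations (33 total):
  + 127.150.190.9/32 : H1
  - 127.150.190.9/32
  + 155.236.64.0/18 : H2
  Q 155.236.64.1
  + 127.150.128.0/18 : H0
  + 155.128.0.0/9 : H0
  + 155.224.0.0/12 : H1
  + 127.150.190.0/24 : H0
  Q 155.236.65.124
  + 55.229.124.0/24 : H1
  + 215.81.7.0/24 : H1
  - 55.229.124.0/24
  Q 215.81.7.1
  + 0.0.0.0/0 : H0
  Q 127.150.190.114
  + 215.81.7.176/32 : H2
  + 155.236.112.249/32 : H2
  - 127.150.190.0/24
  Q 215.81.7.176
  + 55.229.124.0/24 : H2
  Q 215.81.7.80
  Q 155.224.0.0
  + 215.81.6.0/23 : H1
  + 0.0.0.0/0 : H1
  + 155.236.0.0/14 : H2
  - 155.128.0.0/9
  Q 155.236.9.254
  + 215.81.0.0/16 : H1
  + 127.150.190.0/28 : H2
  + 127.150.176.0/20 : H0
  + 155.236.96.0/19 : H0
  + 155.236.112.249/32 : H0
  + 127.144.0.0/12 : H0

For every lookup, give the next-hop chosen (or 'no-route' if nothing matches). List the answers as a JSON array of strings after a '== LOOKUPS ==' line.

Apply in order:
  add 127.150.190.9/32 -> H1 at depth 32
  del 127.150.190.9/32 (clear depth 32)
  add 155.236.64.0/18 -> H2 at depth 18
  ? 155.236.64.1  path d0:-→d1:-→d2:-→d3:-→d4:-→d5:-→d6:-→d7:-→d8:-→d9:-→d10:-→d11:-→d12:-→d13:-→d14:-→d15:-→d16:-→d17:-→d18:H2  best=H2
  add 127.150.128.0/18 -> H0 at depth 18
  add 155.128.0.0/9 -> H0 at depth 9
  add 155.224.0.0/12 -> H1 at depth 12
  add 127.150.190.0/24 -> H0 at depth 24
  ? 155.236.65.124  path d0:-→d1:-→d2:-→d3:-→d4:-→d5:-→d6:-→d7:-→d8:-→d9:H0→d10:-→d11:-→d12:H1→d13:-→d14:-→d15:-→d16:-→d17:-→d18:H2  best=H2
  add 55.229.124.0/24 -> H1 at depth 24
  add 215.81.7.0/24 -> H1 at depth 24
  del 55.229.124.0/24 (clear depth 24)
  ? 215.81.7.1  path d0:-→d1:-→d2:-→d3:-→d4:-→d5:-→d6:-→d7:-→d8:-→d9:-→d10:-→d11:-→d12:-→d13:-→d14:-→d15:-→d16:-→d17:-→d18:-→d19:-→d20:-→d21:-→d22:-→d23:-→d24:H1  best=H1
  add 0.0.0.0/0 -> H0 at depth 0
  ? 127.150.190.114  path d0:H0→d1:-→d2:-→d3:-→d4:-→d5:-→d6:-→d7:-→d8:-→d9:-→d10:-→d11:-→d12:-→d13:-→d14:-→d15:-→d16:-→d17:-→d18:H0→d19:-→d20:-→d21:-→d22:-→d23:-→d24:H0→d25:-  best=H0
  add 215.81.7.176/32 -> H2 at depth 32
  add 155.236.112.249/32 -> H2 at depth 32
  del 127.150.190.0/24 (clear depth 24)
  ? 215.81.7.176  path d0:H0→d1:-→d2:-→d3:-→d4:-→d5:-→d6:-→d7:-→d8:-→d9:-→d10:-→d11:-→d12:-→d13:-→d14:-→d15:-→d16:-→d17:-→d18:-→d19:-→d20:-→d21:-→d22:-→d23:-→d24:H1→d25:-→d26:-→d27:-→d28:-→d29:-→d30:-→d31:-→d32:H2  best=H2
  add 55.229.124.0/24 -> H2 at depth 24
  ? 215.81.7.80  path d0:H0→d1:-→d2:-→d3:-→d4:-→d5:-→d6:-→d7:-→d8:-→d9:-→d10:-→d11:-→d12:-→d13:-→d14:-→d15:-→d16:-→d17:-→d18:-→d19:-→d20:-→d21:-→d22:-→d23:-→d24:H1  best=H1
  ? 155.224.0.0  path d0:H0→d1:-→d2:-→d3:-→d4:-→d5:-→d6:-→d7:-→d8:-→d9:H0→d10:-→d11:-→d12:H1  best=H1
  add 215.81.6.0/23 -> H1 at depth 23
  add 0.0.0.0/0 -> H1 at depth 0
  add 155.236.0.0/14 -> H2 at depth 14
  del 155.128.0.0/9 (clear depth 9)
  ? 155.236.9.254  path d0:H1→d1:-→d2:-→d3:-→d4:-→d5:-→d6:-→d7:-→d8:-→d9:-→d10:-→d11:-→d12:H1→d13:-→d14:H2→d15:-→d16:-→d17:-  best=H2
  add 215.81.0.0/16 -> H1 at depth 16
  add 127.150.190.0/28 -> H2 at depth 28
  add 127.150.176.0/20 -> H0 at depth 20
  add 155.236.96.0/19 -> H0 at depth 19
  add 155.236.112.249/32 -> H0 at depth 32
  add 127.144.0.0/12 -> H0 at depth 12

== LOOKUPS ==
["H2","H2","H1","H0","H2","H1","H1","H2"]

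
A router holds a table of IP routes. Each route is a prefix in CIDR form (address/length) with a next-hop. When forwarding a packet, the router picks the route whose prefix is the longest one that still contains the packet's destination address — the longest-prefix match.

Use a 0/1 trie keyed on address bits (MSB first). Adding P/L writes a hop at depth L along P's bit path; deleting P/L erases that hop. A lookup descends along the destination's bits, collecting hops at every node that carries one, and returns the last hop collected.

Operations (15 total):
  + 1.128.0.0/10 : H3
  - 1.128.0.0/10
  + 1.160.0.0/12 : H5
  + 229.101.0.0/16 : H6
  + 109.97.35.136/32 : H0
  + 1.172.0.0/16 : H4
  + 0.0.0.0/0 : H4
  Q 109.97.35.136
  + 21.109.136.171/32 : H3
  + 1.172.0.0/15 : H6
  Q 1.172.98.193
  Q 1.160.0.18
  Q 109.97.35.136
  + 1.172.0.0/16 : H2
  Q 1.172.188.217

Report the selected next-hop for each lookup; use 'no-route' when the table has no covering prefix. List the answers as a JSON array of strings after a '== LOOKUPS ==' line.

Process each operation:
  add 1.128.0.0/10 -> H3 at depth 10
  - 1.128.0.0/10 clear@10
  add 1.160.0.0/12 -> H5 at depth 12
  add 229.101.0.0/16 -> H6 at depth 16
  add 109.97.35.136/32 -> H0 at depth 32
  add 1.172.0.0/16 -> H4 at depth 16
  add 0.0.0.0/0 -> H4 at depth 0
  ? 109.97.35.136  path d0:H4→d1:-→d2:-→d3:-→d4:-→d5:-→d6:-→d7:-→d8:-→d9:-→d10:-→d11:-→d12:-→d13:-→d14:-→d15:-→d16:-→d17:-→d18:-→d19:-→d20:-→d21:-→d22:-→d23:-→d24:-→d25:-→d26:-→d27:-→d28:-→d29:-→d30:-→d31:-→d32:H0  best=H0
  add 21.109.136.171/32 -> H3 at depth 32
  add 1.172.0.0/15 -> H6 at depth 15
  ? 1.172.98.193  path d0:H4→d1:-→d2:-→d3:-→d4:-→d5:-→d6:-→d7:-→d8:-→d9:-→d10:-→d11:-→d12:H5→d13:-→d14:-→d15:H6→d16:H4  best=H4
  ? 1.160.0.18  path d0:H4→d1:-→d2:-→d3:-→d4:-→d5:-→d6:-→d7:-→d8:-→d9:-→d10:-→d11:-→d12:H5  best=H5
  ? 109.97.35.136  path d0:H4→d1:-→d2:-→d3:-→d4:-→d5:-→d6:-→d7:-→d8:-→d9:-→d10:-→d11:-→d12:-→d13:-→d14:-→d15:-→d16:-→d17:-→d18:-→d19:-→d20:-→d21:-→d22:-→d23:-→d24:-→d25:-→d26:-→d27:-→d28:-→d29:-→d30:-→d31:-→d32:H0  best=H0
  add 1.172.0.0/16 -> H2 at depth 16
  ? 1.172.188.217  path d0:H4→d1:-→d2:-→d3:-→d4:-→d5:-→d6:-→d7:-→d8:-→d9:-→d10:-→d11:-→d12:H5→d13:-→d14:-→d15:H6→d16:H2  best=H2

== LOOKUPS ==
["H0","H4","H5","H0","H2"]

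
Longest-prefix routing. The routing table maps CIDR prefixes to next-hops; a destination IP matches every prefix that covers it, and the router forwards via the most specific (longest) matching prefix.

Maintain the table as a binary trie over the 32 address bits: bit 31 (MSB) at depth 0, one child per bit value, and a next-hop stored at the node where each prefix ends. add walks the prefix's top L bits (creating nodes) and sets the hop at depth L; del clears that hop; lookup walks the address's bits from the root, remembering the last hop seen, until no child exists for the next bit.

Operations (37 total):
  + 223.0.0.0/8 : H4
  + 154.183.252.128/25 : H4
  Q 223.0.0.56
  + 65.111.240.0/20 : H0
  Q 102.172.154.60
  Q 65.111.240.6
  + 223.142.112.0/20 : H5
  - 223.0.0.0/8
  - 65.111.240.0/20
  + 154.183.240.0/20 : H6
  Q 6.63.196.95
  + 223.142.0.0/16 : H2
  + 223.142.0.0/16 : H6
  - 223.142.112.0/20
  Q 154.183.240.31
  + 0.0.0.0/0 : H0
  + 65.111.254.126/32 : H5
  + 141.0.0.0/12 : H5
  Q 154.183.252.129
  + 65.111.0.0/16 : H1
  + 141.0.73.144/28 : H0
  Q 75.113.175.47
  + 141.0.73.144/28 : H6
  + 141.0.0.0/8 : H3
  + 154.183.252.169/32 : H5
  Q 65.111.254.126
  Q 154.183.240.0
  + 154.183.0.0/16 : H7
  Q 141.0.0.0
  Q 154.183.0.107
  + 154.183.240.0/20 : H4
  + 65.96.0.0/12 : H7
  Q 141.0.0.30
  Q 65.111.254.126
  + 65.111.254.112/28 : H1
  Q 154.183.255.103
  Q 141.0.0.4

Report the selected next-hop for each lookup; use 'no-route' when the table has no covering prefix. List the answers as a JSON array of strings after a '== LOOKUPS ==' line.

Apply in order:
  + 223.0.0.0/8 (H4) depth=8
  + 154.183.252.128/25 (H4) depth=25
  lookup 223.0.0.56: bits 11011111 walk d0:-→d1:-→d2:-→d3:-→d4:-→d5:-→d6:-→d7:-→d8:H4 -> H4
  + 65.111.240.0/20 (H0) depth=20
  lookup 102.172.154.60: bits 01 walk d0:-→d1:-→d2:- -> no-route
  lookup 65.111.240.6: bits 01000001011011111111 walk d0:-→d1:-→d2:-→d3:-→d4:-→d5:-→d6:-→d7:-→d8:-→d9:-→d10:-→d11:-→d12:-→d13:-→d14:-→d15:-→d16:-→d17:-→d18:-→d19:-→d20:H0 -> H0
  + 223.142.112.0/20 (H5) depth=20
  del 223.0.0.0/8 (clear depth 8)
  del 65.111.240.0/20 (clear depth 20)
  + 154.183.240.0/20 (H6) depth=20
  lookup 6.63.196.95: bits 0 walk d0:-→d1:- -> no-route
  + 223.142.0.0/16 (H2) depth=16
  + 223.142.0.0/16 (H6) depth=16
  del 223.142.112.0/20 (clear depth 20)
  lookup 154.183.240.31: bits 10011010101101111111 walk d0:-→d1:-→d2:-→d3:-→d4:-→d5:-→d6:-→d7:-→d8:-→d9:-→d10:-→d11:-→d12:-→d13:-→d14:-→d15:-→d16:-→d17:-→d18:-→d19:-→d20:H6 -> H6
  + 0.0.0.0/0 (H0) depth=0
  + 65.111.254.126/32 (H5) depth=32
  + 141.0.0.0/12 (H5) depth=12
  lookup 154.183.252.129: bits 1001101010110111111111001 walk d0:H0→d1:-→d2:-→d3:-→d4:-→d5:-→d6:-→d7:-→d8:-→d9:-→d10:-→d11:-→d12:-→d13:-→d14:-→d15:-→d16:-→d17:-→d18:-→d19:-→d20:H6→d21:-→d22:-→d23:-→d24:-→d25:H4 -> H4
  + 65.111.0.0/16 (H1) depth=16
  + 141.0.73.144/28 (H0) depth=28
  lookup 75.113.175.47: bits 0100 walk d0:H0→d1:-→d2:-→d3:-→d4:- -> H0
  + 141.0.73.144/28 (H6) depth=28
  + 141.0.0.0/8 (H3) depth=8
  + 154.183.252.169/32 (H5) depth=32
  lookup 65.111.254.126: bits 01000001011011111111111001111110 walk d0:H0→d1:-→d2:-→d3:-→d4:-→d5:-→d6:-→d7:-→d8:-→d9:-→d10:-→d11:-→d12:-→d13:-→d14:-→d15:-→d16:H1→d17:-→d18:-→d19:-→d20:-→d21:-→d22:-→d23:-→d24:-→d25:-→d26:-→d27:-→d28:-→d29:-→d30:-→d31:-→d32:H5 -> H5
  lookup 154.183.240.0: bits 10011010101101111111 walk d0:H0→d1:-→d2:-→d3:-→d4:-→d5:-→d6:-→d7:-→d8:-→d9:-→d10:-→d11:-→d12:-→d13:-→d14:-→d15:-→d16:-→d17:-→d18:-→d19:-→d20:H6 -> H6
  + 154.183.0.0/16 (H7) depth=16
  lookup 141.0.0.0: bits 10001101000000000 walk d0:H0→d1:-→d2:-→d3:-→d4:-→d5:-→d6:-→d7:-→d8:H3→d9:-→d10:-→d11:-→d12:H5→d13:-→d14:-→d15:-→d16:-→d17:- -> H5
  lookup 154.183.0.107: bits 1001101010110111 walk d0:H0→d1:-→d2:-→d3:-→d4:-→d5:-→d6:-→d7:-→d8:-→d9:-→d10:-→d11:-→d12:-→d13:-→d14:-→d15:-→d16:H7 -> H7
  + 154.183.240.0/20 (H4) depth=20
  + 65.96.0.0/12 (H7) depth=12
  lookup 141.0.0.30: bits 10001101000000000 walk d0:H0→d1:-→d2:-→d3:-→d4:-→d5:-→d6:-→d7:-→d8:H3→d9:-→d10:-→d11:-→d12:H5→d13:-→d14:-→d15:-→d16:-→d17:- -> H5
  lookup 65.111.254.126: bits 01000001011011111111111001111110 walk d0:H0→d1:-→d2:-→d3:-→d4:-→d5:-→d6:-→d7:-→d8:-→d9:-→d10:-→d11:-→d12:H7→d13:-→d14:-→d15:-→d16:H1→d17:-→d18:-→d19:-→d20:-→d21:-→d22:-→d23:-→d24:-→d25:-→d26:-→d27:-→d28:-→d29:-→d30:-→d31:-→d32:H5 -> H5
  + 65.111.254.112/28 (H1) depth=28
  lookup 154.183.255.103: bits 1001101010110111111111 walk d0:H0→d1:-→d2:-→d3:-→d4:-→d5:-→d6:-→d7:-→d8:-→d9:-→d10:-→d11:-→d12:-→d13:-→d14:-→d15:-→d16:H7→d17:-→d18:-→d19:-→d20:H4→d21:-→d22:- -> H4
  lookup 141.0.0.4: bits 10001101000000000 walk d0:H0→d1:-→d2:-→d3:-→d4:-→d5:-→d6:-→d7:-→d8:H3→d9:-→d10:-→d11:-→d12:H5→d13:-→d14:-→d15:-→d16:-→d17:- -> H5

== LOOKUPS ==
["H4","no-route","H0","no-route","H6","H4","H0","H5","H6","H5","H7","H5","H5","H4","H5"]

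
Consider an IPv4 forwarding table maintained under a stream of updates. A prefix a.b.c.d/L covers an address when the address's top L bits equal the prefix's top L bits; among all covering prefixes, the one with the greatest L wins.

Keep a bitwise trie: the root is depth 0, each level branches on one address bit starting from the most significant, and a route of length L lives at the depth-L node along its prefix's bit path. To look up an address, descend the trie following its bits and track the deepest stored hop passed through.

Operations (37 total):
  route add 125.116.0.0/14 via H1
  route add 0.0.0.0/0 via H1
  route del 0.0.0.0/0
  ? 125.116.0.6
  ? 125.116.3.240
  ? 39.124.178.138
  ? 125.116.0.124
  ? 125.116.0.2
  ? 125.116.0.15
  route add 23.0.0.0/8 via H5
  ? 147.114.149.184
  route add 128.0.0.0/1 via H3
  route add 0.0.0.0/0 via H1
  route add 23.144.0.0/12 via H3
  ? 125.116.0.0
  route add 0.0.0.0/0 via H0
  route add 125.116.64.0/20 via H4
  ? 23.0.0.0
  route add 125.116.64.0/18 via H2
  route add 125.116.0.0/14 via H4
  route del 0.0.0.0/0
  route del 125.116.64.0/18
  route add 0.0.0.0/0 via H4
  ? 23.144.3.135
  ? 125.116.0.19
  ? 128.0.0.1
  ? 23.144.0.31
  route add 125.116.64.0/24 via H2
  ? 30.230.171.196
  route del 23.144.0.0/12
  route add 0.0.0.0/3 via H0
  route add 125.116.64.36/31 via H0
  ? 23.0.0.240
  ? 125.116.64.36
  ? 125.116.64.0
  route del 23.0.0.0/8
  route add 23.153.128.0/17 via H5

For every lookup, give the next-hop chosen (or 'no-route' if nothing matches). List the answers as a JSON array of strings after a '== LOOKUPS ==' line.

Process each operation:
  add 125.116.0.0/14 -> H1 at depth 14
  add 0.0.0.0/0 -> H1 at depth 0
  - 0.0.0.0/0 clear@0
  ? 125.116.0.6  path d0:-→d1:-→d2:-→d3:-→d4:-→d5:-→d6:-→d7:-→d8:-→d9:-→d10:-→d11:-→d12:-→d13:-→d14:H1  best=H1
  ? 125.116.3.240  path d0:-→d1:-→d2:-→d3:-→d4:-→d5:-→d6:-→d7:-→d8:-→d9:-→d10:-→d11:-→d12:-→d13:-→d14:H1  best=H1
  ? 39.124.178.138  path d0:-→d1:-  best=no-route
  ? 125.116.0.124  path d0:-→d1:-→d2:-→d3:-→d4:-→d5:-→d6:-→d7:-→d8:-→d9:-→d10:-→d11:-→d12:-→d13:-→d14:H1  best=H1
  ? 125.116.0.2  path d0:-→d1:-→d2:-→d3:-→d4:-→d5:-→d6:-→d7:-→d8:-→d9:-→d10:-→d11:-→d12:-→d13:-→d14:H1  best=H1
  ? 125.116.0.15  path d0:-→d1:-→d2:-→d3:-→d4:-→d5:-→d6:-→d7:-→d8:-→d9:-→d10:-→d11:-→d12:-→d13:-→d14:H1  best=H1
  add 23.0.0.0/8 -> H5 at depth 8
  ? 147.114.149.184  path d0:-  best=no-route
  add 128.0.0.0/1 -> H3 at depth 1
  add 0.0.0.0/0 -> H1 at depth 0
  add 23.144.0.0/12 -> H3 at depth 12
  ? 125.116.0.0  path d0:H1→d1:-→d2:-→d3:-→d4:-→d5:-→d6:-→d7:-→d8:-→d9:-→d10:-→d11:-→d12:-→d13:-→d14:H1  best=H1
  add 0.0.0.0/0 -> H0 at depth 0
  add 125.116.64.0/20 -> H4 at depth 20
  ? 23.0.0.0  path d0:H0→d1:-→d2:-→d3:-→d4:-→d5:-→d6:-→d7:-→d8:H5  best=H5
  add 125.116.64.0/18 -> H2 at depth 18
  add 125.116.0.0/14 -> H4 at depth 14
  - 0.0.0.0/0 clear@0
  - 125.116.64.0/18 clear@18
  add 0.0.0.0/0 -> H4 at depth 0
  ? 23.144.3.135  path d0:H4→d1:-→d2:-→d3:-→d4:-→d5:-→d6:-→d7:-→d8:H5→d9:-→d10:-→d11:-→d12:H3  best=H3
  ? 125.116.0.19  path d0:H4→d1:-→d2:-→d3:-→d4:-→d5:-→d6:-→d7:-→d8:-→d9:-→d10:-→d11:-→d12:-→d13:-→d14:H4→d15:-→d16:-→d17:-  best=H4
  ? 128.0.0.1  path d0:H4→d1:H3  best=H3
  ? 23.144.0.31  path d0:H4→d1:-→d2:-→d3:-→d4:-→d5:-→d6:-→d7:-→d8:H5→d9:-→d10:-→d11:-→d12:H3  best=H3
  add 125.116.64.0/24 -> H2 at depth 24
  ? 30.230.171.196  path d0:H4→d1:-→d2:-→d3:-→d4:-  best=H4
  - 23.144.0.0/12 clear@12
  add 0.0.0.0/3 -> H0 at depth 3
  add 125.116.64.36/31 -> H0 at depth 31
  ? 23.0.0.240  path d0:H4→d1:-→d2:-→d3:H0→d4:-→d5:-→d6:-→d7:-→d8:H5  best=H5
  ? 125.116.64.36  path d0:H4→d1:-→d2:-→d3:-→d4:-→d5:-→d6:-→d7:-→d8:-→d9:-→d10:-→d11:-→d12:-→d13:-→d14:H4→d15:-→d16:-→d17:-→d18:-→d19:-→d20:H4→d21:-→d22:-→d23:-→d24:H2→d25:-→d26:-→d27:-→d28:-→d29:-→d30:-→d31:H0  best=H0
  ? 125.116.64.0  path d0:H4→d1:-→d2:-→d3:-→d4:-→d5:-→d6:-→d7:-→d8:-→d9:-→d10:-→d11:-→d12:-→d13:-→d14:H4→d15:-→d16:-→d17:-→d18:-→d19:-→d20:H4→d21:-→d22:-→d23:-→d24:H2→d25:-→d26:-  best=H2
  - 23.0.0.0/8 clear@8
  add 23.153.128.0/17 -> H5 at depth 17

== LOOKUPS ==
["H1","H1","no-route","H1","H1","H1","no-route","H1","H5","H3","H4","H3","H3","H4","H5","H0","H2"]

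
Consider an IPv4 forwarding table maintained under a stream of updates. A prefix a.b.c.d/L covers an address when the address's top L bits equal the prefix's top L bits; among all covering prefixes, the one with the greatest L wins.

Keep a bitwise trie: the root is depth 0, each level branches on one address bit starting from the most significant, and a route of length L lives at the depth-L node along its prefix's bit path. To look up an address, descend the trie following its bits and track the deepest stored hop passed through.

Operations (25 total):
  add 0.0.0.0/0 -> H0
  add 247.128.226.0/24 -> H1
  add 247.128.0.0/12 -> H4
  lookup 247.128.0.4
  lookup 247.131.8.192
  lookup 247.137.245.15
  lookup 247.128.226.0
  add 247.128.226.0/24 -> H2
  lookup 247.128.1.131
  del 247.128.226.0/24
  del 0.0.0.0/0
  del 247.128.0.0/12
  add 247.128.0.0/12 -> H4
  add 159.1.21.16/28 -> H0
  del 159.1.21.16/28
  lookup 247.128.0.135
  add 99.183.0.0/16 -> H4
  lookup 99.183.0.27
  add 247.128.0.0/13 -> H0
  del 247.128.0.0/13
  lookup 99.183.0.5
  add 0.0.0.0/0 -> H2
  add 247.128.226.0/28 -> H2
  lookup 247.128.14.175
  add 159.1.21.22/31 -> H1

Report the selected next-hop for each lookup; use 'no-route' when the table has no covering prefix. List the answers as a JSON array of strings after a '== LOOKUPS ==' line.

Apply in order:
  add 0.0.0.0/0 -> H0 at depth 0
  add 247.128.226.0/24 -> H1 at depth 24
  add 247.128.0.0/12 -> H4 at depth 12
  ? 247.128.0.4  path d0:H0→d1:-→d2:-→d3:-→d4:-→d5:-→d6:-→d7:-→d8:-→d9:-→d10:-→d11:-→d12:H4→d13:-→d14:-→d15:-→d16:-  best=H4
  ? 247.131.8.192  path d0:H0→d1:-→d2:-→d3:-→d4:-→d5:-→d6:-→d7:-→d8:-→d9:-→d10:-→d11:-→d12:H4→d13:-→d14:-  best=H4
  ? 247.137.245.15  path d0:H0→d1:-→d2:-→d3:-→d4:-→d5:-→d6:-→d7:-→d8:-→d9:-→d10:-→d11:-→d12:H4  best=H4
  ? 247.128.226.0  path d0:H0→d1:-→d2:-→d3:-→d4:-→d5:-→d6:-→d7:-→d8:-→d9:-→d10:-→d11:-→d12:H4→d13:-→d14:-→d15:-→d16:-→d17:-→d18:-→d19:-→d20:-→d21:-→d22:-→d23:-→d24:H1  best=H1
  add 247.128.226.0/24 -> H2 at depth 24
  ? 247.128.1.131  path d0:H0→d1:-→d2:-→d3:-→d4:-→d5:-→d6:-→d7:-→d8:-→d9:-→d10:-→d11:-→d12:H4→d13:-→d14:-→d15:-→d16:-  best=H4
  - 247.128.226.0/24 clear@24
  - 0.0.0.0/0 clear@0
  - 247.128.0.0/12 clear@12
  add 247.128.0.0/12 -> H4 at depth 12
  add 159.1.21.16/28 -> H0 at depth 28
  - 159.1.21.16/28 clear@28
  ? 247.128.0.135  path d0:-→d1:-→d2:-→d3:-→d4:-→d5:-→d6:-→d7:-→d8:-→d9:-→d10:-→d11:-→d12:H4→d13:-→d14:-→d15:-→d16:-  best=H4
  add 99.183.0.0/16 -> H4 at depth 16
  ? 99.183.0.27  path d0:-→d1:-→d2:-→d3:-→d4:-→d5:-→d6:-→d7:-→d8:-→d9:-→d10:-→d11:-→d12:-→d13:-→d14:-→d15:-→d16:H4  best=H4
  add 247.128.0.0/13 -> H0 at depth 13
  - 247.128.0.0/13 clear@13
  ? 99.183.0.5  path d0:-→d1:-→d2:-→d3:-→d4:-→d5:-→d6:-→d7:-→d8:-→d9:-→d10:-→d11:-→d12:-→d13:-→d14:-→d15:-→d16:H4  best=H4
  add 0.0.0.0/0 -> H2 at depth 0
  add 247.128.226.0/28 -> H2 at depth 28
  ? 247.128.14.175  path d0:H2→d1:-→d2:-→d3:-→d4:-→d5:-→d6:-→d7:-→d8:-→d9:-→d10:-→d11:-→d12:H4→d13:-→d14:-→d15:-→d16:-  best=H4
  add 159.1.21.22/31 -> H1 at depth 31

== LOOKUPS ==
["H4","H4","H4","H1","H4","H4","H4","H4","H4"]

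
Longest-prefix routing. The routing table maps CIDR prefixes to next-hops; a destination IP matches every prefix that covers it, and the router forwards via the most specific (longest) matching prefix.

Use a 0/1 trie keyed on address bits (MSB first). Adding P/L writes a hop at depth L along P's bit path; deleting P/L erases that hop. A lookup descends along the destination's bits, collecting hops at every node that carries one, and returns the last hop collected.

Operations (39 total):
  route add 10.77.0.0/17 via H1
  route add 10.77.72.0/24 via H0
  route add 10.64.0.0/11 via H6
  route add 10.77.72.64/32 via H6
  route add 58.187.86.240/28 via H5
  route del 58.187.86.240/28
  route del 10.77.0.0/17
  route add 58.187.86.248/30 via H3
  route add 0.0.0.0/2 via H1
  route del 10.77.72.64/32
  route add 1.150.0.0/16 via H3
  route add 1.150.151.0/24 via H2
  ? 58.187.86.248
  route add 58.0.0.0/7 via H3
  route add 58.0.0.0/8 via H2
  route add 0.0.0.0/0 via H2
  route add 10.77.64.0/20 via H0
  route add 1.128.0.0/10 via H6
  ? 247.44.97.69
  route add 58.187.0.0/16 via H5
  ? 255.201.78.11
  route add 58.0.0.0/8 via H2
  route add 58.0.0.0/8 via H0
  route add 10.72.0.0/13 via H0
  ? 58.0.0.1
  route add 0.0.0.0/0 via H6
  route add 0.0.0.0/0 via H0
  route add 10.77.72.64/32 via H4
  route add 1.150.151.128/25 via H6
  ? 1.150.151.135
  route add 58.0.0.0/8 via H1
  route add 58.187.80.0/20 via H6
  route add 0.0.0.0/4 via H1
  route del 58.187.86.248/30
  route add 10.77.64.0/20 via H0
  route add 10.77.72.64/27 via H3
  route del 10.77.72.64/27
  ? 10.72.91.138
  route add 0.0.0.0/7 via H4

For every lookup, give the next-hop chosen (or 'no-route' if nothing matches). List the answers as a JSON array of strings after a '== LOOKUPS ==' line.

Process each operation:
  add 10.77.0.0/17 -> H1 at depth 17
  add 10.77.72.0/24 -> H0 at depth 24
  add 10.64.0.0/11 -> H6 at depth 11
  add 10.77.72.64/32 -> H6 at depth 32
  add 58.187.86.240/28 -> H5 at depth 28
  - 58.187.86.240/28 clear@28
  - 10.77.0.0/17 clear@17
  add 58.187.86.248/30 -> H3 at depth 30
  add 0.0.0.0/2 -> H1 at depth 2
  - 10.77.72.64/32 clear@32
  add 1.150.0.0/16 -> H3 at depth 16
  add 1.150.151.0/24 -> H2 at depth 24
  lookup 58.187.86.248: bits 001110101011101101010110111110 walk d0:-→d1:-→d2:H1→d3:-→d4:-→d5:-→d6:-→d7:-→d8:-→d9:-→d10:-→d11:-→d12:-→d13:-→d14:-→d15:-→d16:-→d17:-→d18:-→d19:-→d20:-→d21:-→d22:-→d23:-→d24:-→d25:-→d26:-→d27:-→d28:-→d29:-→d30:H3 -> H3
  add 58.0.0.0/7 -> H3 at depth 7
  add 58.0.0.0/8 -> H2 at depth 8
  add 0.0.0.0/0 -> H2 at depth 0
  add 10.77.64.0/20 -> H0 at depth 20
  add 1.128.0.0/10 -> H6 at depth 10
  lookup 247.44.97.69: bits ε walk d0:H2 -> H2
  add 58.187.0.0/16 -> H5 at depth 16
  lookup 255.201.78.11: bits ε walk d0:H2 -> H2
  add 58.0.0.0/8 -> H2 at depth 8
  add 58.0.0.0/8 -> H0 at depth 8
  add 10.72.0.0/13 -> H0 at depth 13
  lookup 58.0.0.1: bits 00111010 walk d0:H2→d1:-→d2:H1→d3:-→d4:-→d5:-→d6:-→d7:H3→d8:H0 -> H0
  add 0.0.0.0/0 -> H6 at depth 0
  add 0.0.0.0/0 -> H0 at depth 0
  add 10.77.72.64/32 -> H4 at depth 32
  add 1.150.151.128/25 -> H6 at depth 25
  lookup 1.150.151.135: bits 0000000110010110100101111 walk d0:H0→d1:-→d2:H1→d3:-→d4:-→d5:-→d6:-→d7:-→d8:-→d9:-→d10:H6→d11:-→d12:-→d13:-→d14:-→d15:-→d16:H3→d17:-→d18:-→d19:-→d20:-→d21:-→d22:-→d23:-→d24:H2→d25:H6 -> H6
  add 58.0.0.0/8 -> H1 at depth 8
  add 58.187.80.0/20 -> H6 at depth 20
  add 0.0.0.0/4 -> H1 at depth 4
  - 58.187.86.248/30 clear@30
  add 10.77.64.0/20 -> H0 at depth 20
  add 10.77.72.64/27 -> H3 at depth 27
  - 10.77.72.64/27 clear@27
  lookup 10.72.91.138: bits 0000101001001 walk d0:H0→d1:-→d2:H1→d3:-→d4:H1→d5:-→d6:-→d7:-→d8:-→d9:-→d10:-→d11:H6→d12:-→d13:H0 -> H0
  add 0.0.0.0/7 -> H4 at depth 7

== LOOKUPS ==
["H3","H2","H2","H0","H6","H0"]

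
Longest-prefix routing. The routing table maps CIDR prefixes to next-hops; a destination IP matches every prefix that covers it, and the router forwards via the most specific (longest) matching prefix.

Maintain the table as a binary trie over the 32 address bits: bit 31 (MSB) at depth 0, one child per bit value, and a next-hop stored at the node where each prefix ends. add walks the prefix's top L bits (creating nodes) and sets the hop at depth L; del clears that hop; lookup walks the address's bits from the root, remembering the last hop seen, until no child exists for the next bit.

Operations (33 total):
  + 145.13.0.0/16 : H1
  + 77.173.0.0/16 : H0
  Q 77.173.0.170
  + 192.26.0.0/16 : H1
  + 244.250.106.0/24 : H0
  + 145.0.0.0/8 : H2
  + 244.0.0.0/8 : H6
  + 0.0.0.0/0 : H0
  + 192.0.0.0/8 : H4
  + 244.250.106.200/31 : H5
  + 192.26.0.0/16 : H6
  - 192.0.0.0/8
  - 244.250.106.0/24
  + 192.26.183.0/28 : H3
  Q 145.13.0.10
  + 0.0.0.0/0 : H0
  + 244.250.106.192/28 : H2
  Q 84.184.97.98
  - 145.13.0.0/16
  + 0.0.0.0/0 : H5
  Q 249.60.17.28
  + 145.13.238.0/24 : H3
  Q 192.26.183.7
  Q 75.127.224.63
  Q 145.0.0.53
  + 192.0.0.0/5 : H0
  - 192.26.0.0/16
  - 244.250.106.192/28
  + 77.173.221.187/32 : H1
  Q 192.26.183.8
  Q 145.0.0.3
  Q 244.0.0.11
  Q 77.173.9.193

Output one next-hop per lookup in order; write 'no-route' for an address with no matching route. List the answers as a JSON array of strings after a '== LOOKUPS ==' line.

Process each operation:
  + 145.13.0.0/16 (H1) depth=16
  + 77.173.0.0/16 (H0) depth=16
  lookup 77.173.0.170: bits 0100110110101101 walk d0:-→d1:-→d2:-→d3:-→d4:-→d5:-→d6:-→d7:-→d8:-→d9:-→d10:-→d11:-→d12:-→d13:-→d14:-→d15:-→d16:H0 -> H0
  + 192.26.0.0/16 (H1) depth=16
  + 244.250.106.0/24 (H0) depth=24
  + 145.0.0.0/8 (H2) depth=8
  + 244.0.0.0/8 (H6) depth=8
  + 0.0.0.0/0 (H0) depth=0
  + 192.0.0.0/8 (H4) depth=8
  + 244.250.106.200/31 (H5) depth=31
  + 192.26.0.0/16 (H6) depth=16
  - 192.0.0.0/8 clear@8
  - 244.250.106.0/24 clear@24
  + 192.26.183.0/28 (H3) depth=28
  lookup 145.13.0.10: bits 1001000100001101 walk d0:H0→d1:-→d2:-→d3:-→d4:-→d5:-→d6:-→d7:-→d8:H2→d9:-→d10:-→d11:-→d12:-→d13:-→d14:-→d15:-→d16:H1 -> H1
  + 0.0.0.0/0 (H0) depth=0
  + 244.250.106.192/28 (H2) depth=28
  lookup 84.184.97.98: bits 010 walk d0:H0→d1:-→d2:-→d3:- -> H0
  - 145.13.0.0/16 clear@16
  + 0.0.0.0/0 (H5) depth=0
  lookup 249.60.17.28: bits 1111 walk d0:H5→d1:-→d2:-→d3:-→d4:- -> H5
  + 145.13.238.0/24 (H3) depth=24
  lookup 192.26.183.7: bits 1100000000011010101101110000 walk d0:H5→d1:-→d2:-→d3:-→d4:-→d5:-→d6:-→d7:-→d8:-→d9:-→d10:-→d11:-→d12:-→d13:-→d14:-→d15:-→d16:H6→d17:-→d18:-→d19:-→d20:-→d21:-→d22:-→d23:-→d24:-→d25:-→d26:-→d27:-→d28:H3 -> H3
  lookup 75.127.224.63: bits 01001 walk d0:H5→d1:-→d2:-→d3:-→d4:-→d5:- -> H5
  lookup 145.0.0.53: bits 100100010000 walk d0:H5→d1:-→d2:-→d3:-→d4:-→d5:-→d6:-→d7:-→d8:H2→d9:-→d10:-→d11:-→d12:- -> H2
  + 192.0.0.0/5 (H0) depth=5
  - 192.26.0.0/16 clear@16
  - 244.250.106.192/28 clear@28
  + 77.173.221.187/32 (H1) depth=32
  lookup 192.26.183.8: bits 1100000000011010101101110000 walk d0:H5→d1:-→d2:-→d3:-→d4:-→d5:H0→d6:-→d7:-→d8:-→d9:-→d10:-→d11:-→d12:-→d13:-→d14:-→d15:-→d16:-→d17:-→d18:-→d19:-→d20:-→d21:-→d22:-→d23:-→d24:-→d25:-→d26:-→d27:-→d28:H3 -> H3
  lookup 145.0.0.3: bits 100100010000 walk d0:H5→d1:-→d2:-→d3:-→d4:-→d5:-→d6:-→d7:-→d8:H2→d9:-→d10:-→d11:-→d12:- -> H2
  lookup 244.0.0.11: bits 11110100 walk d0:H5→d1:-→d2:-→d3:-→d4:-→d5:-→d6:-→d7:-→d8:H6 -> H6
  lookup 77.173.9.193: bits 0100110110101101 walk d0:H5→d1:-→d2:-→d3:-→d4:-→d5:-→d6:-→d7:-→d8:-→d9:-→d10:-→d11:-→d12:-→d13:-→d14:-→d15:-→d16:H0 -> H0

== LOOKUPS ==
["H0","H1","H0","H5","H3","H5","H2","H3","H2","H6","H0"]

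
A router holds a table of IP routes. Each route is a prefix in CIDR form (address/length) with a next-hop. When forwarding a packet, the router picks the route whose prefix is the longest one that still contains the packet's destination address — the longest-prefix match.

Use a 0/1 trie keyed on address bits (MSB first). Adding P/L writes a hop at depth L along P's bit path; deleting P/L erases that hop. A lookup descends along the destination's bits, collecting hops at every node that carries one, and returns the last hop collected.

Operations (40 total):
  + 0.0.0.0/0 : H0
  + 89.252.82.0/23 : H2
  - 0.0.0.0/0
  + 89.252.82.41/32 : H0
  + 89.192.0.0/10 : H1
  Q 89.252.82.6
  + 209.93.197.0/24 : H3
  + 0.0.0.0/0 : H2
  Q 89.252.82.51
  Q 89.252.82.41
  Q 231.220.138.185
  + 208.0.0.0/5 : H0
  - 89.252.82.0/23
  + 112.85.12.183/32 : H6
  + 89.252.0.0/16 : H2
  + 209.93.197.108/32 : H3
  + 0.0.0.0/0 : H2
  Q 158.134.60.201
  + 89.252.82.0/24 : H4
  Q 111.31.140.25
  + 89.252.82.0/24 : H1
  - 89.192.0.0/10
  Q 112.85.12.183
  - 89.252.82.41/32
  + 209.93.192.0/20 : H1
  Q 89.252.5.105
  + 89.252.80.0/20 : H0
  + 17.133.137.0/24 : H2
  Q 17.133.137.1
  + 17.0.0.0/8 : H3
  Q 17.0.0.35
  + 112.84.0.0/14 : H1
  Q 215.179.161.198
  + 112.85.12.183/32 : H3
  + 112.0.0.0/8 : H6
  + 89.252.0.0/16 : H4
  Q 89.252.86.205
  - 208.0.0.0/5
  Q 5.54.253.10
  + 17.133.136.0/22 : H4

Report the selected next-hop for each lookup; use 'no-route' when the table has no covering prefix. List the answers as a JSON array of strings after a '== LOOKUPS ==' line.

Apply in order:
  add 0.0.0.0/0 -> H0 at depth 0
  add 89.252.82.0/23 -> H2 at depth 23
  del 0.0.0.0/0 (clear depth 0)
  add 89.252.82.41/32 -> H0 at depth 32
  add 89.192.0.0/10 -> H1 at depth 10
  lookup 89.252.82.6: bits 01011001111111000101001000 walk d0:-→d1:-→d2:-→d3:-→d4:-→d5:-→d6:-→d7:-→d8:-→d9:-→d10:H1→d11:-→d12:-→d13:-→d14:-→d15:-→d16:-→d17:-→d18:-→d19:-→d20:-→d21:-→d22:-→d23:H2→d24:-→d25:-→d26:- -> H2
  add 209.93.197.0/24 -> H3 at depth 24
  add 0.0.0.0/0 -> H2 at depth 0
  lookup 89.252.82.51: bits 010110011111110001010010001 walk d0:H2→d1:-→d2:-→d3:-→d4:-→d5:-→d6:-→d7:-→d8:-→d9:-→d10:H1→d11:-→d12:-→d13:-→d14:-→d15:-→d16:-→d17:-→d18:-→d19:-→d20:-→d21:-→d22:-→d23:H2→d24:-→d25:-→d26:-→d27:- -> H2
  lookup 89.252.82.41: bits 01011001111111000101001000101001 walk d0:H2→d1:-→d2:-→d3:-→d4:-→d5:-→d6:-→d7:-→d8:-→d9:-→d10:H1→d11:-→d12:-→d13:-→d14:-→d15:-→d16:-→d17:-→d18:-→d19:-→d20:-→d21:-→d22:-→d23:H2→d24:-→d25:-→d26:-→d27:-→d28:-→d29:-→d30:-→d31:-→d32:H0 -> H0
  lookup 231.220.138.185: bits 11 walk d0:H2→d1:-→d2:- -> H2
  add 208.0.0.0/5 -> H0 at depth 5
  del 89.252.82.0/23 (clear depth 23)
  add 112.85.12.183/32 -> H6 at depth 32
  add 89.252.0.0/16 -> H2 at depth 16
  add 209.93.197.108/32 -> H3 at depth 32
  add 0.0.0.0/0 -> H2 at depth 0
  lookup 158.134.60.201: bits 1 walk d0:H2→d1:- -> H2
  add 89.252.82.0/24 -> H4 at depth 24
  lookup 111.31.140.25: bits 011 walk d0:H2→d1:-→d2:-→d3:- -> H2
  add 89.252.82.0/24 -> H1 at depth 24
  del 89.192.0.0/10 (clear depth 10)
  lookup 112.85.12.183: bits 01110000010101010000110010110111 walk d0:H2→d1:-→d2:-→d3:-→d4:-→d5:-→d6:-→d7:-→d8:-→d9:-→d10:-→d11:-→d12:-→d13:-→d14:-→d15:-→d16:-→d17:-→d18:-→d19:-→d20:-→d21:-→d22:-→d23:-→d24:-→d25:-→d26:-→d27:-→d28:-→d29:-→d30:-→d31:-→d32:H6 -> H6
  del 89.252.82.41/32 (clear depth 32)
  add 209.93.192.0/20 -> H1 at depth 20
  lookup 89.252.5.105: bits 01011001111111000 walk d0:H2→d1:-→d2:-→d3:-→d4:-→d5:-→d6:-→d7:-→d8:-→d9:-→d10:-→d11:-→d12:-→d13:-→d14:-→d15:-→d16:H2→d17:- -> H2
  add 89.252.80.0/20 -> H0 at depth 20
  add 17.133.137.0/24 -> H2 at depth 24
  lookup 17.133.137.1: bits 000100011000010110001001 walk d0:H2→d1:-→d2:-→d3:-→d4:-→d5:-→d6:-→d7:-→d8:-→d9:-→d10:-→d11:-→d12:-→d13:-→d14:-→d15:-→d16:-→d17:-→d18:-→d19:-→d20:-→d21:-→d22:-→d23:-→d24:H2 -> H2
  add 17.0.0.0/8 -> H3 at depth 8
  lookup 17.0.0.35: bits 00010001 walk d0:H2→d1:-→d2:-→d3:-→d4:-→d5:-→d6:-→d7:-→d8:H3 -> H3
  add 112.84.0.0/14 -> H1 at depth 14
  lookup 215.179.161.198: bits 11010 walk d0:H2→d1:-→d2:-→d3:-→d4:-→d5:H0 -> H0
  add 112.85.12.183/32 -> H3 at depth 32
  add 112.0.0.0/8 -> H6 at depth 8
  add 89.252.0.0/16 -> H4 at depth 16
  lookup 89.252.86.205: bits 010110011111110001010 walk d0:H2→d1:-→d2:-→d3:-→d4:-→d5:-→d6:-→d7:-→d8:-→d9:-→d10:-→d11:-→d12:-→d13:-→d14:-→d15:-→d16:H4→d17:-→d18:-→d19:-→d20:H0→d21:- -> H0
  del 208.0.0.0/5 (clear depth 5)
  lookup 5.54.253.10: bits 000 walk d0:H2→d1:-→d2:-→d3:- -> H2
  add 17.133.136.0/22 -> H4 at depth 22

== LOOKUPS ==
["H2","H2","H0","H2","H2","H2","H6","H2","H2","H3","H0","H0","H2"]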